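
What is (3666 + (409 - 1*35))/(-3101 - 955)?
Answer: -505/507 ≈ -0.99606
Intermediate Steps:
(3666 + (409 - 1*35))/(-3101 - 955) = (3666 + (409 - 35))/(-4056) = (3666 + 374)*(-1/4056) = 4040*(-1/4056) = -505/507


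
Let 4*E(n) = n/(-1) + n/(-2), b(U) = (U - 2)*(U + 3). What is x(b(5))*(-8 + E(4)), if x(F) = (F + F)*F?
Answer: -10944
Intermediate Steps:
b(U) = (-2 + U)*(3 + U)
E(n) = -3*n/8 (E(n) = (n/(-1) + n/(-2))/4 = (n*(-1) + n*(-1/2))/4 = (-n - n/2)/4 = (-3*n/2)/4 = -3*n/8)
x(F) = 2*F**2 (x(F) = (2*F)*F = 2*F**2)
x(b(5))*(-8 + E(4)) = (2*(-6 + 5 + 5**2)**2)*(-8 - 3/8*4) = (2*(-6 + 5 + 25)**2)*(-8 - 3/2) = (2*24**2)*(-19/2) = (2*576)*(-19/2) = 1152*(-19/2) = -10944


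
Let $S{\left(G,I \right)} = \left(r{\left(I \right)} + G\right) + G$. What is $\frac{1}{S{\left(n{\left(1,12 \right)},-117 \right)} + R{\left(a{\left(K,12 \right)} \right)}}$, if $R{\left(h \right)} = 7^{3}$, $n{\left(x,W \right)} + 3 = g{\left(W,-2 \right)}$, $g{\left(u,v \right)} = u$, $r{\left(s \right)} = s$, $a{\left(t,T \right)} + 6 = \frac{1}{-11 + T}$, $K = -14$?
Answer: $\frac{1}{244} \approx 0.0040984$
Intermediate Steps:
$a{\left(t,T \right)} = -6 + \frac{1}{-11 + T}$
$n{\left(x,W \right)} = -3 + W$
$R{\left(h \right)} = 343$
$S{\left(G,I \right)} = I + 2 G$ ($S{\left(G,I \right)} = \left(I + G\right) + G = \left(G + I\right) + G = I + 2 G$)
$\frac{1}{S{\left(n{\left(1,12 \right)},-117 \right)} + R{\left(a{\left(K,12 \right)} \right)}} = \frac{1}{\left(-117 + 2 \left(-3 + 12\right)\right) + 343} = \frac{1}{\left(-117 + 2 \cdot 9\right) + 343} = \frac{1}{\left(-117 + 18\right) + 343} = \frac{1}{-99 + 343} = \frac{1}{244}$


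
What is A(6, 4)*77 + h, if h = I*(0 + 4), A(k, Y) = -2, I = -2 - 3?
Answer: -174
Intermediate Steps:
I = -5
h = -20 (h = -5*(0 + 4) = -5*4 = -20)
A(6, 4)*77 + h = -2*77 - 20 = -154 - 20 = -174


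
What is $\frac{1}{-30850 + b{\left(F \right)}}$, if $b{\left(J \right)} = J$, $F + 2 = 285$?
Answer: $- \frac{1}{30567} \approx -3.2715 \cdot 10^{-5}$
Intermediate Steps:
$F = 283$ ($F = -2 + 285 = 283$)
$\frac{1}{-30850 + b{\left(F \right)}} = \frac{1}{-30850 + 283} = \frac{1}{-30567} = - \frac{1}{30567}$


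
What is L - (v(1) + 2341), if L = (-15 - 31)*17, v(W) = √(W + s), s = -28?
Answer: -3123 - 3*I*√3 ≈ -3123.0 - 5.1962*I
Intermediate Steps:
v(W) = √(-28 + W) (v(W) = √(W - 28) = √(-28 + W))
L = -782 (L = -46*17 = -782)
L - (v(1) + 2341) = -782 - (√(-28 + 1) + 2341) = -782 - (√(-27) + 2341) = -782 - (3*I*√3 + 2341) = -782 - (2341 + 3*I*√3) = -782 + (-2341 - 3*I*√3) = -3123 - 3*I*√3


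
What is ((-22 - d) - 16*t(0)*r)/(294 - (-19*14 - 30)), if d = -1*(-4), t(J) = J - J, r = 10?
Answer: -13/295 ≈ -0.044068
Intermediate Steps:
t(J) = 0
d = 4
((-22 - d) - 16*t(0)*r)/(294 - (-19*14 - 30)) = ((-22 - 1*4) - 0*10)/(294 - (-19*14 - 30)) = ((-22 - 4) - 16*0)/(294 - (-266 - 30)) = (-26 + 0)/(294 - 1*(-296)) = -26/(294 + 296) = -26/590 = -26*1/590 = -13/295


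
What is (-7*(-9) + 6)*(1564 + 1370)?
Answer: 202446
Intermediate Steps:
(-7*(-9) + 6)*(1564 + 1370) = (63 + 6)*2934 = 69*2934 = 202446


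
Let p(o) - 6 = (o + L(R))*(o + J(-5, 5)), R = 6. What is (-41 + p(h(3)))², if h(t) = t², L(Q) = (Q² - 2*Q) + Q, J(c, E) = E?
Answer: 261121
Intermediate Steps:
L(Q) = Q² - Q
p(o) = 6 + (5 + o)*(30 + o) (p(o) = 6 + (o + 6*(-1 + 6))*(o + 5) = 6 + (o + 6*5)*(5 + o) = 6 + (o + 30)*(5 + o) = 6 + (30 + o)*(5 + o) = 6 + (5 + o)*(30 + o))
(-41 + p(h(3)))² = (-41 + (156 + (3²)² + 35*3²))² = (-41 + (156 + 9² + 35*9))² = (-41 + (156 + 81 + 315))² = (-41 + 552)² = 511² = 261121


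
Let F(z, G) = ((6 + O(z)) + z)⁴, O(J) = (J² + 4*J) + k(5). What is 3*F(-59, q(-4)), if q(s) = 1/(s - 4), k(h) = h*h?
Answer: 321310929389763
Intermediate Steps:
k(h) = h²
O(J) = 25 + J² + 4*J (O(J) = (J² + 4*J) + 5² = (J² + 4*J) + 25 = 25 + J² + 4*J)
q(s) = 1/(-4 + s)
F(z, G) = (31 + z² + 5*z)⁴ (F(z, G) = ((6 + (25 + z² + 4*z)) + z)⁴ = ((31 + z² + 4*z) + z)⁴ = (31 + z² + 5*z)⁴)
3*F(-59, q(-4)) = 3*(31 + (-59)² + 5*(-59))⁴ = 3*(31 + 3481 - 295)⁴ = 3*3217⁴ = 3*107103643129921 = 321310929389763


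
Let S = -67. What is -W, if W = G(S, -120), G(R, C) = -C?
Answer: -120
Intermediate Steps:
W = 120 (W = -1*(-120) = 120)
-W = -1*120 = -120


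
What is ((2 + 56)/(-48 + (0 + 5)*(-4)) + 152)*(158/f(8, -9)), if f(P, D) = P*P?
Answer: 405981/1088 ≈ 373.14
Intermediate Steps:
f(P, D) = P**2
((2 + 56)/(-48 + (0 + 5)*(-4)) + 152)*(158/f(8, -9)) = ((2 + 56)/(-48 + (0 + 5)*(-4)) + 152)*(158/(8**2)) = (58/(-48 + 5*(-4)) + 152)*(158/64) = (58/(-48 - 20) + 152)*(158*(1/64)) = (58/(-68) + 152)*(79/32) = (58*(-1/68) + 152)*(79/32) = (-29/34 + 152)*(79/32) = (5139/34)*(79/32) = 405981/1088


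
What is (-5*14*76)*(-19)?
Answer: 101080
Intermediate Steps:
(-5*14*76)*(-19) = -70*76*(-19) = -5320*(-19) = 101080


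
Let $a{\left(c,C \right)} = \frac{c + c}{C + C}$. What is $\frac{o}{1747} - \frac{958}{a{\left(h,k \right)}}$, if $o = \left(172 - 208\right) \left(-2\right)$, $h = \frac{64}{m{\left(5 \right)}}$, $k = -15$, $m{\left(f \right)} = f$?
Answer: $\frac{62763279}{55904} \approx 1122.7$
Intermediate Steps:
$h = \frac{64}{5} \approx 12.8$
$o = 72$ ($o = \left(172 - 208\right) \left(-2\right) = \left(-36\right) \left(-2\right) = 72$)
$a{\left(c,C \right)} = \frac{c}{C}$ ($a{\left(c,C \right)} = \frac{2 c}{2 C} = 2 c \frac{1}{2 C} = \frac{c}{C}$)
$\frac{o}{1747} - \frac{958}{a{\left(h,k \right)}} = \frac{72}{1747} - \frac{958}{\frac{64}{5} \frac{1}{-15}} = 72 \cdot \frac{1}{1747} - \frac{958}{\frac{64}{5} \left(- \frac{1}{15}\right)} = \frac{72}{1747} - \frac{958}{- \frac{64}{75}} = \frac{72}{1747} - - \frac{35925}{32} = \frac{72}{1747} + \frac{35925}{32} = \frac{62763279}{55904}$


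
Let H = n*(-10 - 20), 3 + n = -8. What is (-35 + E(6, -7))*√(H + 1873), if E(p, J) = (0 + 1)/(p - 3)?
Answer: -104*√2203/3 ≈ -1627.1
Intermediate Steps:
n = -11 (n = -3 - 8 = -11)
E(p, J) = 1/(-3 + p)
H = 330 (H = -11*(-10 - 20) = -11*(-30) = 330)
(-35 + E(6, -7))*√(H + 1873) = (-35 + 1/(-3 + 6))*√(330 + 1873) = (-35 + 1/3)*√2203 = (-35 + ⅓)*√2203 = -104*√2203/3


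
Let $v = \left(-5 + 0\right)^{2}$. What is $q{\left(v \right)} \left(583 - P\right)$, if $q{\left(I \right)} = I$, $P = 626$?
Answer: $-1075$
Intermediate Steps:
$v = 25$ ($v = \left(-5\right)^{2} = 25$)
$q{\left(v \right)} \left(583 - P\right) = 25 \left(583 - 626\right) = 25 \left(-43\right) = -1075$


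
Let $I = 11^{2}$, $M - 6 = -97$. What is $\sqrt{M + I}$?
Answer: $\sqrt{30} \approx 5.4772$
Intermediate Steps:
$M = -91$ ($M = 6 - 97 = -91$)
$I = 121$
$\sqrt{M + I} = \sqrt{-91 + 121} = \sqrt{30}$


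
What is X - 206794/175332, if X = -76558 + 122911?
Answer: 4063478701/87666 ≈ 46352.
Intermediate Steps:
X = 46353
X - 206794/175332 = 46353 - 206794/175332 = 46353 - 1*103397/87666 = 46353 - 103397/87666 = 4063478701/87666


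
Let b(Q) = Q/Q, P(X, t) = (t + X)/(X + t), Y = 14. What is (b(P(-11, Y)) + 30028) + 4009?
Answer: 34038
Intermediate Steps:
P(X, t) = 1 (P(X, t) = (X + t)/(X + t) = 1)
b(Q) = 1
(b(P(-11, Y)) + 30028) + 4009 = (1 + 30028) + 4009 = 30029 + 4009 = 34038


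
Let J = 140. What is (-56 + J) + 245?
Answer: 329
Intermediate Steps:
(-56 + J) + 245 = (-56 + 140) + 245 = 84 + 245 = 329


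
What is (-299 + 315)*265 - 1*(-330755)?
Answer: 334995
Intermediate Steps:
(-299 + 315)*265 - 1*(-330755) = 16*265 + 330755 = 4240 + 330755 = 334995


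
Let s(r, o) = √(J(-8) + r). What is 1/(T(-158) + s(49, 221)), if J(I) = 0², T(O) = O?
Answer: -1/151 ≈ -0.0066225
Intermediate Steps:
J(I) = 0
s(r, o) = √r (s(r, o) = √(0 + r) = √r)
1/(T(-158) + s(49, 221)) = 1/(-158 + √49) = 1/(-158 + 7) = 1/(-151) = -1/151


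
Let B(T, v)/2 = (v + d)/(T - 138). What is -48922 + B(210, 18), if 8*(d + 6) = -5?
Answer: -14089445/288 ≈ -48922.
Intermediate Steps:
d = -53/8 (d = -6 + (1/8)*(-5) = -6 - 5/8 = -53/8 ≈ -6.6250)
B(T, v) = 2*(-53/8 + v)/(-138 + T) (B(T, v) = 2*((v - 53/8)/(T - 138)) = 2*((-53/8 + v)/(-138 + T)) = 2*(-53/8 + v)/(-138 + T))
-48922 + B(210, 18) = -48922 + (-53 + 8*18)/(4*(-138 + 210)) = -48922 + (1/4)*(-53 + 144)/72 = -48922 + (1/4)*(1/72)*91 = -48922 + 91/288 = -14089445/288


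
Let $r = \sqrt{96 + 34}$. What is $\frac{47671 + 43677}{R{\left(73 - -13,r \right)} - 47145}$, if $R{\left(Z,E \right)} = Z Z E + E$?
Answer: $\frac{861320292}{978075629} + \frac{675701156 \sqrt{130}}{4890378145} \approx 2.456$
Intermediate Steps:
$r = \sqrt{130} \approx 11.402$
$R{\left(Z,E \right)} = E + E Z^{2}$ ($R{\left(Z,E \right)} = Z^{2} E + E = E Z^{2} + E = E + E Z^{2}$)
$\frac{47671 + 43677}{R{\left(73 - -13,r \right)} - 47145} = \frac{47671 + 43677}{\sqrt{130} \left(1 + \left(73 - -13\right)^{2}\right) - 47145} = \frac{91348}{\sqrt{130} \left(1 + \left(73 + 13\right)^{2}\right) - 47145} = \frac{91348}{\sqrt{130} \left(1 + 86^{2}\right) - 47145} = \frac{91348}{\sqrt{130} \left(1 + 7396\right) - 47145} = \frac{91348}{\sqrt{130} \cdot 7397 - 47145} = \frac{91348}{7397 \sqrt{130} - 47145} = \frac{91348}{-47145 + 7397 \sqrt{130}}$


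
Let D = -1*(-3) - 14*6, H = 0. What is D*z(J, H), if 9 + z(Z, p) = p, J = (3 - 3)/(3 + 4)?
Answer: 729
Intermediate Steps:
J = 0 (J = 0/7 = 0*(⅐) = 0)
z(Z, p) = -9 + p
D = -81 (D = 3 - 84 = -81)
D*z(J, H) = -81*(-9 + 0) = -81*(-9) = 729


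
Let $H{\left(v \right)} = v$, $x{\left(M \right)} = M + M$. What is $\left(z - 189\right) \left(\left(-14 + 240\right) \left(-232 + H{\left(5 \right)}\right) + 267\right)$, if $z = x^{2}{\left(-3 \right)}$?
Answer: $7808355$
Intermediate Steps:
$x{\left(M \right)} = 2 M$
$z = 36$ ($z = \left(2 \left(-3\right)\right)^{2} = \left(-6\right)^{2} = 36$)
$\left(z - 189\right) \left(\left(-14 + 240\right) \left(-232 + H{\left(5 \right)}\right) + 267\right) = \left(36 - 189\right) \left(\left(-14 + 240\right) \left(-232 + 5\right) + 267\right) = - 153 \left(226 \left(-227\right) + 267\right) = - 153 \left(-51302 + 267\right) = \left(-153\right) \left(-51035\right) = 7808355$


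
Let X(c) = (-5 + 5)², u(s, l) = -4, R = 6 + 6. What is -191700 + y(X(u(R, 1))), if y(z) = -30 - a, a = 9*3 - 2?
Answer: -191755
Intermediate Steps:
R = 12
a = 25 (a = 27 - 2 = 25)
X(c) = 0 (X(c) = 0² = 0)
y(z) = -55 (y(z) = -30 - 1*25 = -30 - 25 = -55)
-191700 + y(X(u(R, 1))) = -191700 - 55 = -191755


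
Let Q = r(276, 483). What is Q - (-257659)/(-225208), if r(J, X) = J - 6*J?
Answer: -311044699/225208 ≈ -1381.1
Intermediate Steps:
r(J, X) = -5*J
Q = -1380 (Q = -5*276 = -1380)
Q - (-257659)/(-225208) = -1380 - (-257659)/(-225208) = -1380 - (-257659)*(-1)/225208 = -1380 - 1*257659/225208 = -1380 - 257659/225208 = -311044699/225208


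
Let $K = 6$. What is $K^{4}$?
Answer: $1296$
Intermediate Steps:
$K^{4} = 6^{4} = 1296$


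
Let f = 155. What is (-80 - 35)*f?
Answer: -17825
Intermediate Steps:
(-80 - 35)*f = (-80 - 35)*155 = -115*155 = -17825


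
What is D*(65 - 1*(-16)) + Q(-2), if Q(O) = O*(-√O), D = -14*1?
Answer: -1134 + 2*I*√2 ≈ -1134.0 + 2.8284*I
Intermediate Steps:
D = -14
Q(O) = -O^(3/2)
D*(65 - 1*(-16)) + Q(-2) = -14*(65 - 1*(-16)) - (-2)^(3/2) = -14*(65 + 16) - (-2)*I*√2 = -14*81 + 2*I*√2 = -1134 + 2*I*√2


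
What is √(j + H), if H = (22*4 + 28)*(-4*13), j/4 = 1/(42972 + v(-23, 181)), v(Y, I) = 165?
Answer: 2*I*√311787501835/14379 ≈ 77.666*I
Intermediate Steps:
j = 4/43137 (j = 4/(42972 + 165) = 4/43137 ≈ 9.2728e-5)
H = -6032 (H = (88 + 28)*(-52) = 116*(-52) = -6032)
√(j + H) = √(4/43137 - 6032) = √(-260202380/43137) = 2*I*√311787501835/14379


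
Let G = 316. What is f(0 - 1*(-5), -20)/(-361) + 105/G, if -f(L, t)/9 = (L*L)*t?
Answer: -1384095/114076 ≈ -12.133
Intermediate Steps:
f(L, t) = -9*t*L**2 (f(L, t) = -9*L*L*t = -9*L**2*t = -9*t*L**2)
f(0 - 1*(-5), -20)/(-361) + 105/G = -9*(-20)*(0 - 1*(-5))**2/(-361) + 105/316 = -9*(-20)*(0 + 5)**2*(-1/361) + 105*(1/316) = -9*(-20)*5**2*(-1/361) + 105/316 = -9*(-20)*25*(-1/361) + 105/316 = 4500*(-1/361) + 105/316 = -4500/361 + 105/316 = -1384095/114076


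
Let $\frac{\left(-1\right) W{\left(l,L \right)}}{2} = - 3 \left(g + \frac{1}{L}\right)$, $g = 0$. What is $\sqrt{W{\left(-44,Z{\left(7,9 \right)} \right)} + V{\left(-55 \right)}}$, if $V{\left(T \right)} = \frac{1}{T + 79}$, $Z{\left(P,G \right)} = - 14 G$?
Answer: $\frac{i \sqrt{42}}{84} \approx 0.077152 i$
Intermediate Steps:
$W{\left(l,L \right)} = \frac{6}{L}$ ($W{\left(l,L \right)} = - 2 \left(- 3 \left(0 + \frac{1}{L}\right)\right) = - 2 \left(- \frac{3}{L}\right) = \frac{6}{L}$)
$V{\left(T \right)} = \frac{1}{79 + T}$
$\sqrt{W{\left(-44,Z{\left(7,9 \right)} \right)} + V{\left(-55 \right)}} = \sqrt{\frac{6}{\left(-14\right) 9} + \frac{1}{79 - 55}} = \sqrt{\frac{6}{-126} + \frac{1}{24}} = \sqrt{6 \left(- \frac{1}{126}\right) + \frac{1}{24}} = \sqrt{- \frac{1}{21} + \frac{1}{24}} = \sqrt{- \frac{1}{168}} = \frac{i \sqrt{42}}{84}$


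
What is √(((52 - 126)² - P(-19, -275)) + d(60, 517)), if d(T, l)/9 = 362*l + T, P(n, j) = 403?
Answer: √1689999 ≈ 1300.0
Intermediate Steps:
d(T, l) = 9*T + 3258*l (d(T, l) = 9*(362*l + T) = 9*(T + 362*l) = 9*T + 3258*l)
√(((52 - 126)² - P(-19, -275)) + d(60, 517)) = √(((52 - 126)² - 1*403) + (9*60 + 3258*517)) = √(((-74)² - 403) + (540 + 1684386)) = √((5476 - 403) + 1684926) = √(5073 + 1684926) = √1689999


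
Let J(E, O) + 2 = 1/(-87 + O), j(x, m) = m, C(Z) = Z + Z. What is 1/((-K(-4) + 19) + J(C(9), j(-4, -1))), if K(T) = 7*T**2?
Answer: -88/8361 ≈ -0.010525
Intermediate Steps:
C(Z) = 2*Z
J(E, O) = -2 + 1/(-87 + O)
1/((-K(-4) + 19) + J(C(9), j(-4, -1))) = 1/((-7*(-4)**2 + 19) + (175 - 2*(-1))/(-87 - 1)) = 1/((-7*16 + 19) + (175 + 2)/(-88)) = 1/((-1*112 + 19) - 1/88*177) = 1/((-112 + 19) - 177/88) = 1/(-93 - 177/88) = 1/(-8361/88) = -88/8361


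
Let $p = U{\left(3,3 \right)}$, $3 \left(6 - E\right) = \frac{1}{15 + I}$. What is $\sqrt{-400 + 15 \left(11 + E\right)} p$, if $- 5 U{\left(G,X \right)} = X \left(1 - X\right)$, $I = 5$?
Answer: $\frac{3 i \sqrt{581}}{5} \approx 14.462 i$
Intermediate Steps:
$E = \frac{359}{60}$ ($E = 6 - \frac{1}{3 \left(15 + 5\right)} = 6 - \frac{1}{3 \cdot 20} = 6 - \frac{1}{60} = \frac{359}{60} \approx 5.9833$)
$U{\left(G,X \right)} = - \frac{X \left(1 - X\right)}{5}$
$p = \frac{6}{5}$ ($p = \frac{1}{5} \cdot 3 \left(-1 + 3\right) = \frac{1}{5} \cdot 3 \cdot 2 = \frac{6}{5} \approx 1.2$)
$\sqrt{-400 + 15 \left(11 + E\right)} p = \sqrt{-400 + 15 \left(11 + \frac{359}{60}\right)} \frac{6}{5} = \sqrt{-400 + 15 \cdot \frac{1019}{60}} \cdot \frac{6}{5} = \sqrt{-400 + \frac{1019}{4}} \cdot \frac{6}{5} = \sqrt{- \frac{581}{4}} \cdot \frac{6}{5} = \frac{i \sqrt{581}}{2} \cdot \frac{6}{5} = \frac{3 i \sqrt{581}}{5}$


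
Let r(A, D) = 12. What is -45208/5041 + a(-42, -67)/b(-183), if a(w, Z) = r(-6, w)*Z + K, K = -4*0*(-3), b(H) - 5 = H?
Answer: -1997030/448649 ≈ -4.4512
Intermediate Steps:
b(H) = 5 + H
K = 0 (K = 0*(-3) = 0)
a(w, Z) = 12*Z (a(w, Z) = 12*Z + 0 = 12*Z)
-45208/5041 + a(-42, -67)/b(-183) = -45208/5041 + (12*(-67))/(5 - 183) = -45208*1/5041 - 804/(-178) = -45208/5041 - 804*(-1/178) = -45208/5041 + 402/89 = -1997030/448649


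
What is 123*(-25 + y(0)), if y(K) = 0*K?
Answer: -3075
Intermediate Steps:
y(K) = 0
123*(-25 + y(0)) = 123*(-25 + 0) = 123*(-25) = -3075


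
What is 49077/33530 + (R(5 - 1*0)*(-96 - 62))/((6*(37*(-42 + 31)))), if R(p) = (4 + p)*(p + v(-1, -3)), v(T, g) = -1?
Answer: 7394397/1949530 ≈ 3.7929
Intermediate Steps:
R(p) = (-1 + p)*(4 + p) (R(p) = (4 + p)*(p - 1) = (4 + p)*(-1 + p) = (-1 + p)*(4 + p))
49077/33530 + (R(5 - 1*0)*(-96 - 62))/((6*(37*(-42 + 31)))) = 49077/33530 + ((-4 + (5 - 1*0)² + 3*(5 - 1*0))*(-96 - 62))/((6*(37*(-42 + 31)))) = 49077*(1/33530) + ((-4 + (5 + 0)² + 3*(5 + 0))*(-158))/((6*(37*(-11)))) = 7011/4790 + ((-4 + 5² + 3*5)*(-158))/((6*(-407))) = 7011/4790 + ((-4 + 25 + 15)*(-158))/(-2442) = 7011/4790 + (36*(-158))*(-1/2442) = 7011/4790 - 5688*(-1/2442) = 7011/4790 + 948/407 = 7394397/1949530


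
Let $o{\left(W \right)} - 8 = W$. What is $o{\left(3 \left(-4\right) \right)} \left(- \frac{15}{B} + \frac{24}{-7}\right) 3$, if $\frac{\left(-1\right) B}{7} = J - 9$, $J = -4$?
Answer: $\frac{3924}{91} \approx 43.121$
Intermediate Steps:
$o{\left(W \right)} = 8 + W$
$B = 91$ ($B = - 7 \left(-4 - 9\right) = \left(-7\right) \left(-13\right) = 91$)
$o{\left(3 \left(-4\right) \right)} \left(- \frac{15}{B} + \frac{24}{-7}\right) 3 = \left(8 + 3 \left(-4\right)\right) \left(- \frac{15}{91} + \frac{24}{-7}\right) 3 = \left(8 - 12\right) \left(\left(-15\right) \frac{1}{91} + 24 \left(- \frac{1}{7}\right)\right) 3 = - 4 \left(- \frac{15}{91} - \frac{24}{7}\right) 3 = \left(-4\right) \left(- \frac{327}{91}\right) 3 = \frac{1308}{91} \cdot 3 = \frac{3924}{91}$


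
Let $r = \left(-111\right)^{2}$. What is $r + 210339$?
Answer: $222660$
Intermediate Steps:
$r = 12321$
$r + 210339 = 12321 + 210339 = 222660$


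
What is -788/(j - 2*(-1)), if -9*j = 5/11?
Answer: -78012/193 ≈ -404.21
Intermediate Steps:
j = -5/99 (j = -5/(9*11) = -⅑*5/11 = -5/99 ≈ -0.050505)
-788/(j - 2*(-1)) = -788/(-5/99 - 2*(-1)) = -788/(-5/99 + 2) = -788/193/99 = -788*99/193 = -78012/193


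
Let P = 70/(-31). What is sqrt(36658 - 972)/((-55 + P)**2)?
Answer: 961*sqrt(35686)/3150625 ≈ 0.057620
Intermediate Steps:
P = -70/31 (P = 70*(-1/31) = -70/31 ≈ -2.2581)
sqrt(36658 - 972)/((-55 + P)**2) = sqrt(36658 - 972)/((-55 - 70/31)**2) = sqrt(35686)/((-1775/31)**2) = sqrt(35686)/(3150625/961) = sqrt(35686)*(961/3150625) = 961*sqrt(35686)/3150625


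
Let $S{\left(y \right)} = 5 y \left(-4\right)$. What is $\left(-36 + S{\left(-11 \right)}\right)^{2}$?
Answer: $33856$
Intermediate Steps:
$S{\left(y \right)} = - 20 y$
$\left(-36 + S{\left(-11 \right)}\right)^{2} = \left(-36 - -220\right)^{2} = \left(-36 + 220\right)^{2} = 184^{2} = 33856$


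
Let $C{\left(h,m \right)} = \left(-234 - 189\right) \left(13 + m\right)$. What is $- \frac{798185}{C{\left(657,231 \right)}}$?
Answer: $\frac{13085}{1692} \approx 7.7335$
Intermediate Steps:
$C{\left(h,m \right)} = -5499 - 423 m$ ($C{\left(h,m \right)} = - 423 \left(13 + m\right) = -5499 - 423 m$)
$- \frac{798185}{C{\left(657,231 \right)}} = - \frac{798185}{-5499 - 97713} = - \frac{798185}{-103212} = \left(-798185\right) \left(- \frac{1}{103212}\right) = \frac{13085}{1692}$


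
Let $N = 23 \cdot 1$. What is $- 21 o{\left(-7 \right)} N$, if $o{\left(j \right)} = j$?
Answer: $3381$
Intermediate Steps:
$N = 23$
$- 21 o{\left(-7 \right)} N = \left(-21\right) \left(-7\right) 23 = 147 \cdot 23 = 3381$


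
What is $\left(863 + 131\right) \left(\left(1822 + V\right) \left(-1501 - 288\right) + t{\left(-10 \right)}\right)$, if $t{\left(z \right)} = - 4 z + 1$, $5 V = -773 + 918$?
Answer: $-3291529612$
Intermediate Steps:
$V = 29$ ($V = \frac{-773 + 918}{5} = \frac{1}{5} \cdot 145 = 29$)
$t{\left(z \right)} = 1 - 4 z$
$\left(863 + 131\right) \left(\left(1822 + V\right) \left(-1501 - 288\right) + t{\left(-10 \right)}\right) = \left(863 + 131\right) \left(\left(1822 + 29\right) \left(-1501 - 288\right) + \left(1 - -40\right)\right) = 994 \left(1851 \left(-1789\right) + \left(1 + 40\right)\right) = 994 \left(-3311439 + 41\right) = 994 \left(-3311398\right) = -3291529612$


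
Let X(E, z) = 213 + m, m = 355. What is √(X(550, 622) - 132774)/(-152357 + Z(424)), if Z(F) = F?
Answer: -I*√132206/151933 ≈ -0.0023932*I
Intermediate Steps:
X(E, z) = 568 (X(E, z) = 213 + 355 = 568)
√(X(550, 622) - 132774)/(-152357 + Z(424)) = √(568 - 132774)/(-152357 + 424) = √(-132206)/(-151933) = (I*√132206)*(-1/151933) = -I*√132206/151933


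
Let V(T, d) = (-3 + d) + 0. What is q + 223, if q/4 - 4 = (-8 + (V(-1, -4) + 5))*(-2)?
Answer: 319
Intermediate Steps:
V(T, d) = -3 + d
q = 96 (q = 16 + 4*((-8 + ((-3 - 4) + 5))*(-2)) = 16 + 4*((-8 + (-7 + 5))*(-2)) = 16 + 4*((-8 - 2)*(-2)) = 16 + 4*(-10*(-2)) = 16 + 4*20 = 16 + 80 = 96)
q + 223 = 96 + 223 = 319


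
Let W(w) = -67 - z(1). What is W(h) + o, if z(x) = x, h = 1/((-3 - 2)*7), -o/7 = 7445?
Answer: -52183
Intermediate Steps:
o = -52115 (o = -7*7445 = -52115)
h = -1/35 (h = 1/(-5*7) = 1/(-35) = -1/35 ≈ -0.028571)
W(w) = -68 (W(w) = -67 - 1*1 = -67 - 1 = -68)
W(h) + o = -68 - 52115 = -52183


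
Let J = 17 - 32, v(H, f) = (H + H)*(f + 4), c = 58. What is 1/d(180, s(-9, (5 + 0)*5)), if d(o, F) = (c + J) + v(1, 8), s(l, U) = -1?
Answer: 1/67 ≈ 0.014925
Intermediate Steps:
v(H, f) = 2*H*(4 + f) (v(H, f) = (2*H)*(4 + f) = 2*H*(4 + f))
J = -15
d(o, F) = 67 (d(o, F) = (58 - 15) + 2*1*(4 + 8) = 43 + 2*1*12 = 43 + 24 = 67)
1/d(180, s(-9, (5 + 0)*5)) = 1/67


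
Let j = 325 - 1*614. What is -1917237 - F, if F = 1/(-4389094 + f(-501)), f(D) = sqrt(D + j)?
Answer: -18466966878064109134/9632073070813 + I*sqrt(790)/19264146141626 ≈ -1.9172e+6 + 1.459e-12*I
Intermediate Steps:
j = -289 (j = 325 - 614 = -289)
f(D) = sqrt(-289 + D) (f(D) = sqrt(D - 289) = sqrt(-289 + D))
F = 1/(-4389094 + I*sqrt(790)) (F = 1/(-4389094 + sqrt(-289 - 501)) = 1/(-4389094 + sqrt(-790)) = 1/(-4389094 + I*sqrt(790)) ≈ -2.2784e-7 - 1.0e-12*I)
-1917237 - F = -1917237 - (-2194547/9632073070813 - I*sqrt(790)/19264146141626) = -1917237 + (2194547/9632073070813 + I*sqrt(790)/19264146141626) = -18466966878064109134/9632073070813 + I*sqrt(790)/19264146141626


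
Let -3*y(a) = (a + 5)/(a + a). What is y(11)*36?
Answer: -96/11 ≈ -8.7273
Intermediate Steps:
y(a) = -(5 + a)/(6*a) (y(a) = -(a + 5)/(3*(a + a)) = -(5 + a)/(3*(2*a)) = -(5 + a)*1/(2*a)/3 = -(5 + a)/(6*a))
y(11)*36 = ((⅙)*(-5 - 1*11)/11)*36 = ((⅙)*(1/11)*(-5 - 11))*36 = ((⅙)*(1/11)*(-16))*36 = -8/33*36 = -96/11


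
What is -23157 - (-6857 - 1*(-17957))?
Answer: -34257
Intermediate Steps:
-23157 - (-6857 - 1*(-17957)) = -23157 - (-6857 + 17957) = -23157 - 1*11100 = -23157 - 11100 = -34257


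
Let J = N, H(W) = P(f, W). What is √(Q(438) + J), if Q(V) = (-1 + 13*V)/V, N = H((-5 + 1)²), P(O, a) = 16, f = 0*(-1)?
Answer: √5563038/438 ≈ 5.3850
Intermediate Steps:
f = 0
H(W) = 16
N = 16
Q(V) = (-1 + 13*V)/V
J = 16
√(Q(438) + J) = √((13 - 1/438) + 16) = √(5693/438 + 16) = √(12701/438) = √5563038/438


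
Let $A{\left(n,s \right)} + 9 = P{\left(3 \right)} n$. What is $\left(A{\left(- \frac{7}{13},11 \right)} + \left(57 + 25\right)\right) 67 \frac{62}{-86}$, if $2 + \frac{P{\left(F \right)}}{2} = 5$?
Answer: $- \frac{1883839}{559} \approx -3370.0$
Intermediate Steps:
$P{\left(F \right)} = 6$ ($P{\left(F \right)} = -4 + 2 \cdot 5 = -4 + 10 = 6$)
$A{\left(n,s \right)} = -9 + 6 n$
$\left(A{\left(- \frac{7}{13},11 \right)} + \left(57 + 25\right)\right) 67 \frac{62}{-86} = \left(\left(-9 + 6 \left(- \frac{7}{13}\right)\right) + \left(57 + 25\right)\right) 67 \frac{62}{-86} = \left(\left(-9 + 6 \left(\left(-7\right) \frac{1}{13}\right)\right) + 82\right) 67 \cdot 62 \left(- \frac{1}{86}\right) = \left(\left(-9 + 6 \left(- \frac{7}{13}\right)\right) + 82\right) 67 \left(- \frac{31}{43}\right) = \left(\left(-9 - \frac{42}{13}\right) + 82\right) 67 \left(- \frac{31}{43}\right) = \left(- \frac{159}{13} + 82\right) 67 \left(- \frac{31}{43}\right) = \frac{907}{13} \cdot 67 \left(- \frac{31}{43}\right) = \frac{60769}{13} \left(- \frac{31}{43}\right) = - \frac{1883839}{559}$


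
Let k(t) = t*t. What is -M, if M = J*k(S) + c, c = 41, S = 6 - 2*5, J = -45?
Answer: 679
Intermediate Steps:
S = -4 (S = 6 - 10 = -4)
k(t) = t²
M = -679 (M = -45*(-4)² + 41 = -45*16 + 41 = -720 + 41 = -679)
-M = -1*(-679) = 679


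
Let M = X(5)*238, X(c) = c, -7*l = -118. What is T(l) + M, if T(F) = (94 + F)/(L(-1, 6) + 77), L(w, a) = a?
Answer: 692166/581 ≈ 1191.3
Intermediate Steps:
l = 118/7 (l = -1/7*(-118) = 118/7 ≈ 16.857)
T(F) = 94/83 + F/83 (T(F) = (94 + F)/(6 + 77) = (94 + F)/83 = (94 + F)*(1/83) = 94/83 + F/83)
M = 1190 (M = 5*238 = 1190)
T(l) + M = (94/83 + (1/83)*(118/7)) + 1190 = (94/83 + 118/581) + 1190 = 776/581 + 1190 = 692166/581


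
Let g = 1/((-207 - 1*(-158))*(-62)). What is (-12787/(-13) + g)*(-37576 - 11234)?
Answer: -948059058195/19747 ≈ -4.8010e+7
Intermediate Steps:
g = 1/3038 (g = 1/((-207 + 158)*(-62)) = 1/(-49*(-62)) = 1/3038 ≈ 0.00032916)
(-12787/(-13) + g)*(-37576 - 11234) = (-12787/(-13) + 1/3038)*(-37576 - 11234) = (-12787*(-1/13) + 1/3038)*(-48810) = (12787/13 + 1/3038)*(-48810) = (38846919/39494)*(-48810) = -948059058195/19747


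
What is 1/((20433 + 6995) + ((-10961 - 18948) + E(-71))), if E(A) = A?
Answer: -1/2552 ≈ -0.00039185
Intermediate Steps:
1/((20433 + 6995) + ((-10961 - 18948) + E(-71))) = 1/((20433 + 6995) + ((-10961 - 18948) - 71)) = 1/(27428 + (-29909 - 71)) = 1/(27428 - 29980) = 1/(-2552) = -1/2552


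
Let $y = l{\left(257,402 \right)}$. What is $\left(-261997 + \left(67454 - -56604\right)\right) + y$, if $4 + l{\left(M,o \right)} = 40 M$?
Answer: $-127663$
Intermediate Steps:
$l{\left(M,o \right)} = -4 + 40 M$
$y = 10276$ ($y = -4 + 40 \cdot 257 = -4 + 10280 = 10276$)
$\left(-261997 + \left(67454 - -56604\right)\right) + y = \left(-261997 + \left(67454 - -56604\right)\right) + 10276 = \left(-261997 + \left(67454 + 56604\right)\right) + 10276 = \left(-261997 + 124058\right) + 10276 = -137939 + 10276 = -127663$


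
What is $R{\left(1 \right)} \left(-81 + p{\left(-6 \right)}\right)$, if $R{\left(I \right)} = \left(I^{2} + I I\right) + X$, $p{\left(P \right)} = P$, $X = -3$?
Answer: $87$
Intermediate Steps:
$R{\left(I \right)} = -3 + 2 I^{2}$ ($R{\left(I \right)} = \left(I^{2} + I I\right) - 3 = \left(I^{2} + I^{2}\right) - 3 = 2 I^{2} - 3 = -3 + 2 I^{2}$)
$R{\left(1 \right)} \left(-81 + p{\left(-6 \right)}\right) = \left(-3 + 2 \cdot 1^{2}\right) \left(-81 - 6\right) = \left(-3 + 2 \cdot 1\right) \left(-87\right) = \left(-3 + 2\right) \left(-87\right) = \left(-1\right) \left(-87\right) = 87$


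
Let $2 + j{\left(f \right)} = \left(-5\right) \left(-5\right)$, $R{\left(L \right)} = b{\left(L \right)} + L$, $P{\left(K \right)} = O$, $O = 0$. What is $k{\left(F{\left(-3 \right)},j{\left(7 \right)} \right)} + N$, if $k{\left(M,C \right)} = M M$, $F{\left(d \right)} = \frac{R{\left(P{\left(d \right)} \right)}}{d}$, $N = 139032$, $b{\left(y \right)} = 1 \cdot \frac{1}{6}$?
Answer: $\frac{45046369}{324} \approx 1.3903 \cdot 10^{5}$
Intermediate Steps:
$b{\left(y \right)} = \frac{1}{6}$ ($b{\left(y \right)} = 1 \cdot \frac{1}{6} = \frac{1}{6}$)
$P{\left(K \right)} = 0$
$R{\left(L \right)} = \frac{1}{6} + L$
$F{\left(d \right)} = \frac{1}{6 d}$ ($F{\left(d \right)} = \frac{\frac{1}{6} + 0}{d} = \frac{1}{6 d}$)
$j{\left(f \right)} = 23$ ($j{\left(f \right)} = -2 - -25 = -2 + 25 = 23$)
$k{\left(M,C \right)} = M^{2}$
$k{\left(F{\left(-3 \right)},j{\left(7 \right)} \right)} + N = \left(\frac{1}{6 \left(-3\right)}\right)^{2} + 139032 = \left(\frac{1}{6} \left(- \frac{1}{3}\right)\right)^{2} + 139032 = \left(- \frac{1}{18}\right)^{2} + 139032 = \frac{1}{324} + 139032 = \frac{45046369}{324}$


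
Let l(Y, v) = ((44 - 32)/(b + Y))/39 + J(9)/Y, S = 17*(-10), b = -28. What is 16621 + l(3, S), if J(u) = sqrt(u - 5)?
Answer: 16206113/975 ≈ 16622.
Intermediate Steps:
J(u) = sqrt(-5 + u)
S = -170
l(Y, v) = 2/Y + 4/(13*(-28 + Y)) (l(Y, v) = ((44 - 32)/(-28 + Y))/39 + sqrt(-5 + 9)/Y = (12/(-28 + Y))*(1/39) + sqrt(4)/Y = 4/(13*(-28 + Y)) + 2/Y = 2/Y + 4/(13*(-28 + Y)))
16621 + l(3, S) = 16621 + (2/13)*(-364 + 15*3)/(3*(-28 + 3)) = 16621 + (2/13)*(1/3)*(-364 + 45)/(-25) = 16621 + (2/13)*(1/3)*(-1/25)*(-319) = 16621 + 638/975 = 16206113/975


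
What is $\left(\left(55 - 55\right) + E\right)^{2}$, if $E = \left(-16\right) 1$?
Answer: $256$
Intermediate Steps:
$E = -16$
$\left(\left(55 - 55\right) + E\right)^{2} = \left(\left(55 - 55\right) - 16\right)^{2} = \left(0 - 16\right)^{2} = \left(-16\right)^{2} = 256$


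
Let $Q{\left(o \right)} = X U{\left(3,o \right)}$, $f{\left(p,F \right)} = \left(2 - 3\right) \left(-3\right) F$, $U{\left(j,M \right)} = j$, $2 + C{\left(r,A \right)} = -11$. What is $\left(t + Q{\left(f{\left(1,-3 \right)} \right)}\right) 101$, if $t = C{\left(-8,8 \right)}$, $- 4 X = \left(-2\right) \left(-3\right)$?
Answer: $- \frac{3535}{2} \approx -1767.5$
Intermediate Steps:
$C{\left(r,A \right)} = -13$ ($C{\left(r,A \right)} = -2 - 11 = -13$)
$X = - \frac{3}{2}$ ($X = - \frac{\left(-2\right) \left(-3\right)}{4} = \left(- \frac{1}{4}\right) 6 = - \frac{3}{2} \approx -1.5$)
$t = -13$
$f{\left(p,F \right)} = 3 F$ ($f{\left(p,F \right)} = \left(-1\right) \left(-3\right) F = 3 F$)
$Q{\left(o \right)} = - \frac{9}{2}$ ($Q{\left(o \right)} = \left(- \frac{3}{2}\right) 3 = - \frac{9}{2}$)
$\left(t + Q{\left(f{\left(1,-3 \right)} \right)}\right) 101 = \left(-13 - \frac{9}{2}\right) 101 = \left(- \frac{35}{2}\right) 101 = - \frac{3535}{2}$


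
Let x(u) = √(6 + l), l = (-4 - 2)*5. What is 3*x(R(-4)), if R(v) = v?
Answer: 6*I*√6 ≈ 14.697*I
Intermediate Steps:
l = -30 (l = -6*5 = -30)
x(u) = 2*I*√6 (x(u) = √(6 - 30) = √(-24) = 2*I*√6)
3*x(R(-4)) = 3*(2*I*√6) = 6*I*√6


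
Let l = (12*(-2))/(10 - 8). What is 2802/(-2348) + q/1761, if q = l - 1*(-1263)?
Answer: -567/1174 ≈ -0.48296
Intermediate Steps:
l = -12 (l = -24/2 = -24*1/2 = -12)
q = 1251 (q = -12 - 1*(-1263) = -12 + 1263 = 1251)
2802/(-2348) + q/1761 = 2802/(-2348) + 1251/1761 = 2802*(-1/2348) + 1251*(1/1761) = -1401/1174 + 417/587 = -567/1174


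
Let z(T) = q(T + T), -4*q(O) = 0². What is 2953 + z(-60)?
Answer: 2953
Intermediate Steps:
q(O) = 0 (q(O) = -¼*0² = -¼*0 = 0)
z(T) = 0
2953 + z(-60) = 2953 + 0 = 2953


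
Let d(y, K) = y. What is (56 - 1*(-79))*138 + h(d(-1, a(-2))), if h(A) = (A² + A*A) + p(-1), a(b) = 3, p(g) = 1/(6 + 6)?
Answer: 223585/12 ≈ 18632.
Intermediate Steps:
p(g) = 1/12
h(A) = 1/12 + 2*A² (h(A) = (A² + A*A) + 1/12 = (A² + A²) + 1/12 = 2*A² + 1/12 = 1/12 + 2*A²)
(56 - 1*(-79))*138 + h(d(-1, a(-2))) = (56 - 1*(-79))*138 + (1/12 + 2*(-1)²) = (56 + 79)*138 + (1/12 + 2*1) = 135*138 + (1/12 + 2) = 18630 + 25/12 = 223585/12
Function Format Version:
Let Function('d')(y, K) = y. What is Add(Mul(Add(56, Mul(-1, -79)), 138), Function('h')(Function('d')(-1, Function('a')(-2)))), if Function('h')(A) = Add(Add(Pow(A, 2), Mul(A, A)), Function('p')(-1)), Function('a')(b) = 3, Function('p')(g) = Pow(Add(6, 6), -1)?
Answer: Rational(223585, 12) ≈ 18632.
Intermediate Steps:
Function('p')(g) = Rational(1, 12) (Function('p')(g) = Pow(12, -1) = Rational(1, 12))
Function('h')(A) = Add(Rational(1, 12), Mul(2, Pow(A, 2))) (Function('h')(A) = Add(Add(Pow(A, 2), Mul(A, A)), Rational(1, 12)) = Add(Add(Pow(A, 2), Pow(A, 2)), Rational(1, 12)) = Add(Mul(2, Pow(A, 2)), Rational(1, 12)) = Add(Rational(1, 12), Mul(2, Pow(A, 2))))
Add(Mul(Add(56, Mul(-1, -79)), 138), Function('h')(Function('d')(-1, Function('a')(-2)))) = Add(Mul(Add(56, Mul(-1, -79)), 138), Add(Rational(1, 12), Mul(2, Pow(-1, 2)))) = Add(Mul(Add(56, 79), 138), Add(Rational(1, 12), Mul(2, 1))) = Add(Mul(135, 138), Add(Rational(1, 12), 2)) = Add(18630, Rational(25, 12)) = Rational(223585, 12)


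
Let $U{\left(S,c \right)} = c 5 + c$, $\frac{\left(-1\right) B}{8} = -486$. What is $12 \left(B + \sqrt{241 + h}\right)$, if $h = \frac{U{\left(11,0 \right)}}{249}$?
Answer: $46656 + 12 \sqrt{241} \approx 46842.0$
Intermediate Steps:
$B = 3888$ ($B = \left(-8\right) \left(-486\right) = 3888$)
$U{\left(S,c \right)} = 6 c$ ($U{\left(S,c \right)} = 5 c + c = 6 c$)
$h = 0$ ($h = \frac{6 \cdot 0}{249} = 0 \cdot \frac{1}{249} = 0$)
$12 \left(B + \sqrt{241 + h}\right) = 12 \left(3888 + \sqrt{241 + 0}\right) = 12 \left(3888 + \sqrt{241}\right) = 46656 + 12 \sqrt{241}$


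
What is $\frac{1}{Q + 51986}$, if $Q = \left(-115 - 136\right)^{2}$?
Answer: $\frac{1}{114987} \approx 8.6966 \cdot 10^{-6}$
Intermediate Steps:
$Q = 63001$ ($Q = \left(-251\right)^{2} = 63001$)
$\frac{1}{Q + 51986} = \frac{1}{63001 + 51986} = \frac{1}{114987}$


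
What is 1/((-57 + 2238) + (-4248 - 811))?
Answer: -1/2878 ≈ -0.00034746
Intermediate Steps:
1/((-57 + 2238) + (-4248 - 811)) = 1/(2181 - 5059) = 1/(-2878) = -1/2878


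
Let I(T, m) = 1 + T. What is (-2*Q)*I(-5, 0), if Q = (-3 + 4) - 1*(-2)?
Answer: 24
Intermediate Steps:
Q = 3 (Q = 1 + 2 = 3)
(-2*Q)*I(-5, 0) = (-2*3)*(1 - 5) = -6*(-4) = 24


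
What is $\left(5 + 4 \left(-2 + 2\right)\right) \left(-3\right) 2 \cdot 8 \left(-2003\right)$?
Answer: $480720$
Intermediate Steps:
$\left(5 + 4 \left(-2 + 2\right)\right) \left(-3\right) 2 \cdot 8 \left(-2003\right) = \left(5 + 4 \cdot 0\right) \left(-3\right) 2 \cdot 8 \left(-2003\right) = \left(5 + 0\right) \left(-3\right) 2 \cdot 8 \left(-2003\right) = 5 \left(-3\right) 2 \cdot 8 \left(-2003\right) = \left(-15\right) 2 \cdot 8 \left(-2003\right) = \left(-30\right) 8 \left(-2003\right) = \left(-240\right) \left(-2003\right) = 480720$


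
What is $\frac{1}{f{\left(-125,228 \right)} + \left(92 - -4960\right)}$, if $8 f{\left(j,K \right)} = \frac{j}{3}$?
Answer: $\frac{24}{121123} \approx 0.00019815$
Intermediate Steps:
$f{\left(j,K \right)} = \frac{j}{24}$ ($f{\left(j,K \right)} = \frac{j \frac{1}{3}}{8} = \frac{\frac{1}{3} j}{8} = \frac{j}{24}$)
$\frac{1}{f{\left(-125,228 \right)} + \left(92 - -4960\right)} = \frac{1}{\frac{1}{24} \left(-125\right) + \left(92 - -4960\right)} = \frac{1}{- \frac{125}{24} + \left(92 + 4960\right)} = \frac{1}{- \frac{125}{24} + 5052} = \frac{1}{\frac{121123}{24}} = \frac{24}{121123}$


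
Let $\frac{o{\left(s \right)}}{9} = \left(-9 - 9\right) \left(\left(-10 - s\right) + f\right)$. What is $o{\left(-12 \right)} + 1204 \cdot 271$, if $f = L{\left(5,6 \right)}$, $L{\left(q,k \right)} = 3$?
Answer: $325474$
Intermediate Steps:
$f = 3$
$o{\left(s \right)} = 1134 + 162 s$ ($o{\left(s \right)} = 9 \left(-9 - 9\right) \left(\left(-10 - s\right) + 3\right) = 9 \left(- 18 \left(-7 - s\right)\right) = 9 \left(126 + 18 s\right) = 1134 + 162 s$)
$o{\left(-12 \right)} + 1204 \cdot 271 = \left(1134 + 162 \left(-12\right)\right) + 1204 \cdot 271 = \left(1134 - 1944\right) + 326284 = -810 + 326284 = 325474$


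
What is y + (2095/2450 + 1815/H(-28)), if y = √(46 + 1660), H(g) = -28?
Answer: -62687/980 + √1706 ≈ -22.663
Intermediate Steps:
y = √1706 ≈ 41.304
y + (2095/2450 + 1815/H(-28)) = √1706 + (2095/2450 + 1815/(-28)) = √1706 + (2095*(1/2450) + 1815*(-1/28)) = √1706 + (419/490 - 1815/28) = √1706 - 62687/980 = -62687/980 + √1706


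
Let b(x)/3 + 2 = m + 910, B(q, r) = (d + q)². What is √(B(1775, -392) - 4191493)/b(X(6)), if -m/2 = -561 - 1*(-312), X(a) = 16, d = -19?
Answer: I*√1107957/4218 ≈ 0.24955*I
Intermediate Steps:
m = 498 (m = -2*(-561 - 1*(-312)) = -2*(-561 + 312) = -2*(-249) = 498)
B(q, r) = (-19 + q)²
b(x) = 4218 (b(x) = -6 + 3*(498 + 910) = -6 + 3*1408 = -6 + 4224 = 4218)
√(B(1775, -392) - 4191493)/b(X(6)) = √((-19 + 1775)² - 4191493)/4218 = √(1756² - 4191493)*(1/4218) = √(3083536 - 4191493)*(1/4218) = √(-1107957)*(1/4218) = (I*√1107957)*(1/4218) = I*√1107957/4218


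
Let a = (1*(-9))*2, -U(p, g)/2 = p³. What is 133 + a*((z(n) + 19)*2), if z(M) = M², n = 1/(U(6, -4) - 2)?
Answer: -25946048/47089 ≈ -551.00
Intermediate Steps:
U(p, g) = -2*p³
a = -18 (a = -9*2 = -18)
n = -1/434 (n = 1/(-2*6³ - 2) = 1/(-2*216 - 2) = 1/(-432 - 2) = 1/(-434) = -1/434 ≈ -0.0023041)
133 + a*((z(n) + 19)*2) = 133 - 18*((-1/434)² + 19)*2 = 133 - 18*(1/188356 + 19)*2 = 133 - 32208885*2/94178 = 133 - 18*3578765/94178 = 133 - 32208885/47089 = -25946048/47089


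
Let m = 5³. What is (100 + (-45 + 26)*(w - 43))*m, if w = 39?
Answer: 22000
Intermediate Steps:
m = 125
(100 + (-45 + 26)*(w - 43))*m = (100 + (-45 + 26)*(39 - 43))*125 = (100 - 19*(-4))*125 = (100 + 76)*125 = 176*125 = 22000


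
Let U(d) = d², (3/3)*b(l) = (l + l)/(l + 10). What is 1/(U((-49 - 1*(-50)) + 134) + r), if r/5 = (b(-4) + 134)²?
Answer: 9/956045 ≈ 9.4138e-6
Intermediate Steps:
b(l) = 2*l/(10 + l) (b(l) = (l + l)/(l + 10) = (2*l)/(10 + l) = 2*l/(10 + l))
r = 792020/9 (r = 5*(2*(-4)/(10 - 4) + 134)² = 5*(2*(-4)/6 + 134)² = 5*(2*(-4)*(⅙) + 134)² = 5*(-4/3 + 134)² = 5*(398/3)² = 5*(158404/9) = 792020/9 ≈ 88002.)
1/(U((-49 - 1*(-50)) + 134) + r) = 1/(((-49 - 1*(-50)) + 134)² + 792020/9) = 1/(((-49 + 50) + 134)² + 792020/9) = 1/((1 + 134)² + 792020/9) = 1/(135² + 792020/9) = 1/(18225 + 792020/9) = 1/(956045/9) = 9/956045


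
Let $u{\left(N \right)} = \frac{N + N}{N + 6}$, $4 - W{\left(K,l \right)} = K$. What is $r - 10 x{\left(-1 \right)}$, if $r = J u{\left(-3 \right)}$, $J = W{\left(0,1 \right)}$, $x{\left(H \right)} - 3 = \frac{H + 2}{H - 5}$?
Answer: $- \frac{109}{3} \approx -36.333$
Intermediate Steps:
$x{\left(H \right)} = 3 + \frac{2 + H}{-5 + H}$ ($x{\left(H \right)} = 3 + \frac{H + 2}{H - 5} = 3 + \frac{2 + H}{-5 + H}$)
$W{\left(K,l \right)} = 4 - K$
$u{\left(N \right)} = \frac{2 N}{6 + N}$
$J = 4$ ($J = 4 - 0 = 4 + 0 = 4$)
$r = -8$ ($r = 4 \cdot 2 \left(-3\right) \frac{1}{6 - 3} = 4 \cdot 2 \left(-3\right) \frac{1}{3} = 4 \left(-2\right) = -8$)
$r - 10 x{\left(-1 \right)} = -8 - 10 \frac{-13 + 4 \left(-1\right)}{-5 - 1} = -8 - 10 \frac{-13 - 4}{-6} = -8 - 10 \left(\left(- \frac{1}{6}\right) \left(-17\right)\right) = -8 - \frac{85}{3} = - \frac{109}{3}$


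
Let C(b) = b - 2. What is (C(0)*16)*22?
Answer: -704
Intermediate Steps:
C(b) = -2 + b
(C(0)*16)*22 = ((-2 + 0)*16)*22 = -2*16*22 = -32*22 = -704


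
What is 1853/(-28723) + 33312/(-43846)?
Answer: -519033607/629694329 ≈ -0.82426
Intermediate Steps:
1853/(-28723) + 33312/(-43846) = 1853*(-1/28723) + 33312*(-1/43846) = -1853/28723 - 16656/21923 = -519033607/629694329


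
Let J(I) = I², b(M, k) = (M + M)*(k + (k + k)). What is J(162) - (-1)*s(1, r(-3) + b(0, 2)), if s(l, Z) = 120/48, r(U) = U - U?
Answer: 52493/2 ≈ 26247.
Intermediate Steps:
b(M, k) = 6*M*k (b(M, k) = (2*M)*(k + 2*k) = (2*M)*(3*k) = 6*M*k)
r(U) = 0
s(l, Z) = 5/2 (s(l, Z) = 120*(1/48) = 5/2)
J(162) - (-1)*s(1, r(-3) + b(0, 2)) = 162² - (-1)*5/2 = 26244 - 1*(-5/2) = 26244 + 5/2 = 52493/2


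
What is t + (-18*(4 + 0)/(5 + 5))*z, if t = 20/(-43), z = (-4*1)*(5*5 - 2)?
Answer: 142316/215 ≈ 661.93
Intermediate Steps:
z = -92 (z = -4*(25 - 2) = -4*23 = -92)
t = -20/43 (t = 20*(-1/43) = -20/43 ≈ -0.46512)
t + (-18*(4 + 0)/(5 + 5))*z = -20/43 - 18*(4 + 0)/(5 + 5)*(-92) = -20/43 - 72/10*(-92) = -20/43 - 18*⅖*(-92) = -20/43 - 36/5*(-92) = -20/43 + 3312/5 = 142316/215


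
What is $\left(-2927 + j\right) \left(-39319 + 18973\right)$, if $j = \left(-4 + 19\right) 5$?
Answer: $58026792$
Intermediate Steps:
$j = 75$ ($j = 15 \cdot 5 = 75$)
$\left(-2927 + j\right) \left(-39319 + 18973\right) = \left(-2927 + 75\right) \left(-39319 + 18973\right) = \left(-2852\right) \left(-20346\right) = 58026792$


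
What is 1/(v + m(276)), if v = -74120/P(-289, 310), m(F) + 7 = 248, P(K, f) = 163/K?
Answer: 163/21459963 ≈ 7.5955e-6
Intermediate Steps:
m(F) = 241 (m(F) = -7 + 248 = 241)
v = 21420680/163 (v = -74120/(163/(-289)) = -74120/(163*(-1/289)) = -74120/(-163/289) = -74120*(-289/163) = 21420680/163 ≈ 1.3142e+5)
1/(v + m(276)) = 1/(21420680/163 + 241) = 1/(21459963/163) = 163/21459963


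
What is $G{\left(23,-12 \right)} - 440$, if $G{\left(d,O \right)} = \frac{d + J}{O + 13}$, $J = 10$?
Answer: $-407$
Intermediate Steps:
$G{\left(d,O \right)} = \frac{10 + d}{13 + O}$ ($G{\left(d,O \right)} = \frac{d + 10}{O + 13} = \frac{10 + d}{13 + O}$)
$G{\left(23,-12 \right)} - 440 = \frac{10 + 23}{13 - 12} - 440 = 1^{-1} \cdot 33 - 440 = 1 \cdot 33 - 440 = 33 - 440 = -407$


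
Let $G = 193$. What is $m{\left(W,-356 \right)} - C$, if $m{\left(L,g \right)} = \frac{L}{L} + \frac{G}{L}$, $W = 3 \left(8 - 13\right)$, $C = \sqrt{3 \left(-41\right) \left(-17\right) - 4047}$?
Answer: $- \frac{178}{15} - 2 i \sqrt{489} \approx -11.867 - 44.227 i$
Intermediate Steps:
$C = 2 i \sqrt{489}$ ($C = \sqrt{\left(-123\right) \left(-17\right) - 4047} = \sqrt{2091 - 4047} = \sqrt{-1956} = 2 i \sqrt{489} \approx 44.227 i$)
$W = -15$ ($W = 3 \left(-5\right) = -15$)
$m{\left(L,g \right)} = 1 + \frac{193}{L}$ ($m{\left(L,g \right)} = \frac{L}{L} + \frac{193}{L} = 1 + \frac{193}{L}$)
$m{\left(W,-356 \right)} - C = \frac{193 - 15}{-15} - 2 i \sqrt{489} = \left(- \frac{1}{15}\right) 178 - 2 i \sqrt{489} = - \frac{178}{15} - 2 i \sqrt{489}$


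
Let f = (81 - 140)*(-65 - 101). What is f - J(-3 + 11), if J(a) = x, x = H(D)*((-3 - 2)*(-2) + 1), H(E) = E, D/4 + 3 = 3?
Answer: 9794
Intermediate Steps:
D = 0 (D = -12 + 4*3 = -12 + 12 = 0)
x = 0 (x = 0*((-3 - 2)*(-2) + 1) = 0*(-5*(-2) + 1) = 0*(10 + 1) = 0*11 = 0)
f = 9794 (f = -59*(-166) = 9794)
J(a) = 0
f - J(-3 + 11) = 9794 - 1*0 = 9794 + 0 = 9794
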